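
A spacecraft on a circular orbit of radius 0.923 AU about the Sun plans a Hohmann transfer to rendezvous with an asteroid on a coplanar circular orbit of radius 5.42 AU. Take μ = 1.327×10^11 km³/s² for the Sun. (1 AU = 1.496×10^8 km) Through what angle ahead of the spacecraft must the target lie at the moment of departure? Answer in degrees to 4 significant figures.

In km: r₁ = 0.923 × 1.496×10^8 = 1.380808×10^8 km; r₂ = 5.42 × 1.496×10^8 = 8.10832×10^8 km.
The Hohmann ellipse has a_t = (r₁ + r₂)/2 = 4.744564×10^8 km.
Transfer time t = π√(a_t³/μ) = 8.9127×10^7 s.
The target's mean motion on its circular orbit is ω₂ = √(μ/r₂³) = 1.5778×10^-8 rad/s.
Angle swept by the target during transfer: ω₂·t = 1.4062 rad = 80.57°.
Arrival is 180° from departure on the ellipse, so φ = 180° − 80.57° = 99.43°.

φ = 99.43°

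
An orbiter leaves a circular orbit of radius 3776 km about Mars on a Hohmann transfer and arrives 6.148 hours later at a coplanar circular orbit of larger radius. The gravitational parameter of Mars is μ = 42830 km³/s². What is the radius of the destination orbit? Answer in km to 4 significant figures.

Transfer time t = 6.148 hours = 22132.8 s, and t = π√(a_t³/μ).
So a_t = (μ t²/π²)^(1/3) = (42830 × (22132.8)² / π²)^(1/3) = 12858 km.
Since a_t = (r₁ + r₂)/2, r₂ = 2a_t − r₁ = 2×12858 − 3776 = 21940 km.

r₂ = 21940 km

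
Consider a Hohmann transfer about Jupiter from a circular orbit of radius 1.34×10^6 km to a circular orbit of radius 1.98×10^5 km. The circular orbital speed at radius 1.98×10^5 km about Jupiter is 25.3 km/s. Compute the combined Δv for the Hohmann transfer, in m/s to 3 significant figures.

From the circular-orbit relation v² = μ/r at r = 1.98×10^5 km: μ = v²r = (25.3)² × 1.98×10^5 = 1.26738×10^8 km³/s².
Semi-major axis of the transfer orbit: a_t = (1.340×10^6 + 1.980×10^5)/2 = 7.690×10^5 km.
Circular speed at r₁: v₁ = √(μ/r₁) = √(1.26738×10^8/1.340×10^6) = 9.725 km/s.
On the transfer ellipse at r₁, v² = μ(2/r − 1/a) gives v_a = √[μ(2/r₁ − 1/a_t)] = 4.935 km/s.
First burn Δv₁ = |v_a − v₁| = 4.790 km/s.
Circular speed at r₂: v₂ = √(μ/r₂) = 25.300 km/s.
Transfer-orbit speed at r₂: v_p = √[μ(2/r₂ − 1/a_t)] = 33.397 km/s.
Second burn Δv₂ = |v₂ − v_p| = 8.097 km/s.
Δv = Δv₁ + Δv₂ = 4.790 + 8.097 = 12.89 km/s.

Δv = 12900 m/s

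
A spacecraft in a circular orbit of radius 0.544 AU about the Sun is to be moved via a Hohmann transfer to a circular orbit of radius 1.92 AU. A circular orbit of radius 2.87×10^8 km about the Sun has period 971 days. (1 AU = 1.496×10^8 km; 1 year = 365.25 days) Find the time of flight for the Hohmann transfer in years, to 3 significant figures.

From Kepler's third law T² = 4π²r³/μ at r = 2.87×10^8 km, T = 971 days = 971 × 86400 s = 8.38944×10^7 s: μ = 4π²r³/T² = 1.32599×10^11 km³/s².
In km: r₁ = 0.544 × 1.496×10^8 = 8.13824×10^7 km; r₂ = 1.92 × 1.496×10^8 = 2.87232×10^8 km.
Semi-major axis of the transfer orbit: a_t = (8.13824×10^7 + 2.87232×10^8)/2 = 1.843072×10^8 km.
Half the transfer-orbit period gives t = π√(a_t³/μ) = 2.159×10^7 s.
Converting: 2.159×10^7 s ÷ 3.15576×10^7 s/year (365.25 × 86400) = 0.684 years.

t = 0.684 years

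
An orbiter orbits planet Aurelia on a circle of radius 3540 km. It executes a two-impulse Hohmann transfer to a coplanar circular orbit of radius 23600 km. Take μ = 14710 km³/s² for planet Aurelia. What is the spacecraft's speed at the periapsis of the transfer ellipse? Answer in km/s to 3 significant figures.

v = 2.69 km/s

Semi-major axis of the transfer orbit: a_t = (3540 + 23600)/2 = 13570 km.
At periapsis, r = 3540 km.
Applying v² = μ(2/r − 1/a_t): v = 2.688 km/s.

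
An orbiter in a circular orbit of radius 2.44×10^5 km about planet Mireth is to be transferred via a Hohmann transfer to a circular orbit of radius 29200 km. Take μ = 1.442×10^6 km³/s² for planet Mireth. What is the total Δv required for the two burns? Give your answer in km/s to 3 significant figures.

Δv = 3.67 km/s

Semi-major axis of the transfer orbit: a_t = (2.440×10^5 + 29200)/2 = 1.366×10^5 km.
At r₁ the circular-orbit speed is v₁ = √(μ/r₁) = 2.431 km/s.
On the transfer ellipse at r₁, vis-viva equation gives v_a = √[μ(2/r₁ − 1/a_t)] = 1.124 km/s.
First burn Δv₁ = |v_a − v₁| = 1.307 km/s.
Circular speed at r₂: v₂ = √(μ/r₂) = 7.027 km/s.
Transfer-orbit speed at r₂: v_p = √[μ(2/r₂ − 1/a_t)] = 9.392 km/s.
Second burn Δv₂ = |v₂ − v_p| = 2.365 km/s.
Total Δv = Δv₁ + Δv₂ = 3.672 km/s.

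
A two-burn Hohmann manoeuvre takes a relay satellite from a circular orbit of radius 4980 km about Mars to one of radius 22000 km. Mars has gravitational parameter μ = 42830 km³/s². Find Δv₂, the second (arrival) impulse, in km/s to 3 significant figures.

Δv₂ = 0.548 km/s

Transfer-ellipse semi-major axis a_t = (r₁ + r₂)/2 = (4980 + 22000)/2 = 13490 km.
On the circular orbit at r = 22000 km, v_c = √(μ/r) = 1.3953 km/s.
Transfer-orbit speed at the same r (vis-viva, a = a_t): v_t = √[μ(2/r − 1/a_t)] = 0.84776 km/s.
Δv₂ = |v_t − v_c| = |0.84776 − 1.3953| = 0.5475 km/s.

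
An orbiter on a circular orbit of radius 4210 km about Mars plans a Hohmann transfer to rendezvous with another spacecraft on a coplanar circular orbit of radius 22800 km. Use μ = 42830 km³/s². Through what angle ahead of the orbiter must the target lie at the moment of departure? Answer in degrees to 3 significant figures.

Transfer-ellipse semi-major axis a_t = (r₁ + r₂)/2 = (4210 + 22800)/2 = 13505 km.
Transfer time t = π√(a_t³/μ) = 23824.2 s.
Target angular speed ω₂ = √(μ/r₂³) = 6.01135×10^-5 rad/s.
Angle swept by the target during transfer: ω₂·t = 1.4322 rad = 82.06°.
Arrival is 180° from departure on the ellipse, so φ = 180° − 82.06° = 97.9°.

φ = 97.9°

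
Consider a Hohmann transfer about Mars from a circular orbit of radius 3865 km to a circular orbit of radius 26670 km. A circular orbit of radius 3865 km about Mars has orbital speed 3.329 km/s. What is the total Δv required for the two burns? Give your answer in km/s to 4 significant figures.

Δv = 1.701 km/s

From the circular-orbit relation v² = μ/r at r = 3865 km: μ = v²r = (3.329)² × 3865 = 42832.9 km³/s².
Semi-major axis of the transfer orbit: a_t = (3865 + 26670)/2 = 15267.5 km.
At r₁ the circular-orbit speed is v₁ = √(μ/r₁) = 3.329 km/s.
Transfer-orbit speed at r₁ (vis-viva equation): v_p = √[μ(2/r₁ − 1/a_t)] = 4.400 km/s.
First burn Δv₁ = |v_p − v₁| = 1.071 km/s.
Circular speed at r₂: v₂ = √(μ/r₂) = 1.2673 km/s.
Transfer-orbit speed at r₂: v_a = √[μ(2/r₂ − 1/a_t)] = 0.63763 km/s.
Second burn Δv₂ = |v₂ − v_a| = 0.6297 km/s.
Δv = Δv₁ + Δv₂ = 1.071 + 0.6297 = 1.701 km/s.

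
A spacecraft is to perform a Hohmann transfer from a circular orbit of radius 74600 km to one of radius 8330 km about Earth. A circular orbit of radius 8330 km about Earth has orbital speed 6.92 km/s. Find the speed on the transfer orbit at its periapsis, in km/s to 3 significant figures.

v = 9.28 km/s

From the circular-orbit relation v² = μ/r at r = 8330 km: μ = v²r = (6.92)² × 8330 = 3.98894×10^5 km³/s².
Transfer-ellipse semi-major axis a_t = (r₁ + r₂)/2 = (74600 + 8330)/2 = 41465 km.
At periapsis, r = 8330 km.
Vis-viva: v = √[μ(2/r − 1/a_t)] = √[3.98894×10^5 × (2/8330 − 1/41465)] = 9.282 km/s.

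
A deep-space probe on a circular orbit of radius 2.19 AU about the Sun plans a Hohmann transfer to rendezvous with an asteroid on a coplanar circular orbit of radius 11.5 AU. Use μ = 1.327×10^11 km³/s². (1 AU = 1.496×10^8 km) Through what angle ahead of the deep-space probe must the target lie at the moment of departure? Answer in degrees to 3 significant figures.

φ = 97.3°

In km: r₁ = 2.19 × 1.496×10^8 = 3.27624×10^8 km; r₂ = 11.5 × 1.496×10^8 = 1.7204×10^9 km.
Semi-major axis of the transfer orbit: a_t = (3.27624×10^8 + 1.7204×10^9)/2 = 1.024012×10^9 km.
Transfer time t = π√(a_t³/μ) = 2.826×10^8 s.
The target's mean motion on its circular orbit is ω₂ = √(μ/r₂³) = 5.105×10^-9 rad/s.
Angle swept by the target during transfer: ω₂·t = 1.4427 rad = 82.66°.
The deep-space probe traverses 180° on the transfer ellipse, so the target must lead by 180° − 82.66° = 97.3°.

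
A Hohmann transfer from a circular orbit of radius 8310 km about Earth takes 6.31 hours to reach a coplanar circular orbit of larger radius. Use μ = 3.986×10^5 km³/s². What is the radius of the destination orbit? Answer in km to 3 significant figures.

r₂ = 46700 km

Transfer time t = 6.31 hours = 22716 s, and t = π√(a_t³/μ).
So a_t = (μ t²/π²)^(1/3) = (3.986×10^5 × (22716)² / π²)^(1/3) = 27519 km.
Since a_t = (r₁ + r₂)/2, r₂ = 2a_t − r₁ = 2×27519 − 8310 = 46728 km.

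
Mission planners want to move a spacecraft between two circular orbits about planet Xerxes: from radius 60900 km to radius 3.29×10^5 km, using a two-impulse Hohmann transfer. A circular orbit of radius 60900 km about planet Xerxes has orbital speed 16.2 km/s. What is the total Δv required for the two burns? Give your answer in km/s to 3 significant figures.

From the circular-orbit relation v² = μ/r at r = 60900 km: μ = v²r = (16.2)² × 60900 = 1.59826×10^7 km³/s².
Semi-major axis of the transfer orbit: a_t = (60900 + 3.290×10^5)/2 = 1.9495×10^5 km.
Circular speed at r₁: v₁ = √(μ/r₁) = √(1.59826×10^7/60900) = 16.200 km/s.
Transfer-orbit speed at r₁ (vis-viva equation): v_p = √[μ(2/r₁ − 1/a_t)] = 21.045 km/s.
First burn Δv₁ = |v_p − v₁| = 4.845 km/s.
At r₂, v₂ = √(μ/r₂) = 6.970 km/s.
Transfer-orbit speed at r₂: v_a = √[μ(2/r₂ − 1/a_t)] = 3.896 km/s.
Second burn Δv₂ = |v₂ − v_a| = 3.074 km/s.
Total Δv = Δv₁ + Δv₂ = 7.919 km/s.

Δv = 7.92 km/s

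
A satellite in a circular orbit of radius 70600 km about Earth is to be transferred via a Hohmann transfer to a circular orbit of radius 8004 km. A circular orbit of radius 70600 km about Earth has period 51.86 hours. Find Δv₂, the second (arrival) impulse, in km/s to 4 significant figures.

From Kepler's third law T² = 4π²r³/μ at r = 70600 km, T = 51.86 hours = 51.86 × 3600 s = 1.86696×10^5 s: μ = 4π²r³/T² = 3.98569×10^5 km³/s².
Semi-major axis of the transfer orbit: a_t = (70600 + 8004)/2 = 39302 km.
Circular speed at r = 8004 km: v_c = √(μ/r) = 7.057 km/s.
Transfer-orbit speed at the same r (vis-viva, a = a_t): v_t = √[μ(2/r − 1/a_t)] = 9.458 km/s.
Δv₂ = |v_t − v_c| = |9.458 − 7.057| = 2.401 km/s.

Δv₂ = 2.401 km/s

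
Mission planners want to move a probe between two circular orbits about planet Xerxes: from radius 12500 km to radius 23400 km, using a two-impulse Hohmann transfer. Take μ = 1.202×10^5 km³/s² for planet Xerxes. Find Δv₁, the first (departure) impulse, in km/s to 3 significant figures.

Semi-major axis of the transfer orbit: a_t = (12500 + 23400)/2 = 17950 km.
Circular speed at r = 12500 km: v_c = √(μ/r) = 3.1010 km/s.
Transfer-orbit speed at the same r (vis-viva, a = a_t): v_t = √[μ(2/r − 1/a_t)] = 3.5406 km/s.
Δv₁ = |v_t − v_c| = |3.5406 − 3.1010| = 0.4396 km/s.

Δv₁ = 0.440 km/s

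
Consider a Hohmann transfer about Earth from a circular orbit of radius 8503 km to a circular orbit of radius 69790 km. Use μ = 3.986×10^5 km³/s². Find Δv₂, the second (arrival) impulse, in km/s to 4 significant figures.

Transfer-ellipse semi-major axis a_t = (r₁ + r₂)/2 = (8503 + 69790)/2 = 39146.5 km.
On the circular orbit at r = 69790 km, v_c = √(μ/r) = 2.390 km/s.
Vis-viva on the transfer ellipse at r = 69790 km gives v_t = √[μ(2/r − 1/a_t)] = 1.114 km/s.
Δv₂ = |v_t − v_c| = |1.114 − 2.390| = 1.276 km/s.

Δv₂ = 1.276 km/s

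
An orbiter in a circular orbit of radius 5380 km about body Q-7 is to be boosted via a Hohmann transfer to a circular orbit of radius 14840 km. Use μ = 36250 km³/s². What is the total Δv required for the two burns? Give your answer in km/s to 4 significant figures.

Δv = 0.9719 km/s

The Hohmann ellipse has a_t = (r₁ + r₂)/2 = 10110 km.
At r₁ the circular-orbit speed is v₁ = √(μ/r₁) = 2.5958 km/s.
On the transfer ellipse at r₁, vis-viva gives v_p = √[μ(2/r₁ − 1/a_t)] = 3.1449 km/s.
First burn Δv₁ = |v_p − v₁| = 0.5491 km/s.
Circular speed at r₂: v₂ = √(μ/r₂) = 1.5629 km/s.
Transfer-orbit speed at r₂: v_a = √[μ(2/r₂ − 1/a_t)] = 1.1401 km/s.
Second burn Δv₂ = |v₂ − v_a| = 0.4228 km/s.
Δv = Δv₁ + Δv₂ = 0.5491 + 0.4228 = 0.9719 km/s.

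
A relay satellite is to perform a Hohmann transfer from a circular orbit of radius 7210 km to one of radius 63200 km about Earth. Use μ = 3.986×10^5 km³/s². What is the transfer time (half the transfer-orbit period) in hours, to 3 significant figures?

Semi-major axis of the transfer orbit: a_t = (7210 + 63200)/2 = 35205 km.
Half the transfer-orbit period gives t = π√(a_t³/μ) = 32870 s.
Converting: 32870 s ÷ 3600 s/hour = 9.13 hours.

t = 9.13 hours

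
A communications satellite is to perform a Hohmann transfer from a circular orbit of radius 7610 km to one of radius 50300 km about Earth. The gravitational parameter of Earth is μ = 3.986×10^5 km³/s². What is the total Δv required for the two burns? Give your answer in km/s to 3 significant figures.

Δv = 3.67 km/s

Transfer-ellipse semi-major axis a_t = (r₁ + r₂)/2 = (7610 + 50300)/2 = 28955 km.
At r₁ the circular-orbit speed is v₁ = √(μ/r₁) = 7.23730 km/s.
On the transfer ellipse at r₁, vis-viva gives v_p = √[μ(2/r₁ − 1/a_t)] = 9.53891 km/s.
First burn Δv₁ = |v_p − v₁| = 2.30161 km/s.
At r₂, v₂ = √(μ/r₂) = 2.81504 km/s.
Transfer-orbit speed at r₂: v_a = √[μ(2/r₂ − 1/a_t)] = 1.44316 km/s.
Second burn Δv₂ = |v₂ − v_a| = 1.37188 km/s.
Total Δv = Δv₁ + Δv₂ = 3.673 km/s.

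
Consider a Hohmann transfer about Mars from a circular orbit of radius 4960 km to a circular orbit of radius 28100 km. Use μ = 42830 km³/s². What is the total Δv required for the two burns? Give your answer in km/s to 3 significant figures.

Δv = 1.45 km/s

Transfer-ellipse semi-major axis a_t = (r₁ + r₂)/2 = (4960 + 28100)/2 = 16530 km.
Circular speed at r₁: v₁ = √(μ/r₁) = √(42830/4960) = 2.93855 km/s.
Transfer-orbit speed at r₁ (vis-viva): v_p = √[μ(2/r₁ − 1/a_t)] = 3.83133 km/s.
First burn Δv₁ = |v_p − v₁| = 0.8928 km/s.
Circular speed at r₂: v₂ = √(μ/r₂) = 1.2346 km/s.
Transfer-orbit speed at r₂: v_a = √[μ(2/r₂ − 1/a_t)] = 0.67628 km/s.
Second burn Δv₂ = |v₂ − v_a| = 0.5583 km/s.
Total Δv = Δv₁ + Δv₂ = 1.451 km/s.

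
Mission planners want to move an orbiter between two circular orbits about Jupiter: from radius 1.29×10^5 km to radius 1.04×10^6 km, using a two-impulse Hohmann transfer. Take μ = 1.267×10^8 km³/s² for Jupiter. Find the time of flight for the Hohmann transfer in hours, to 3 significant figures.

t = 34.6 hours

Transfer-ellipse semi-major axis a_t = (r₁ + r₂)/2 = (1.290×10^5 + 1.040×10^6)/2 = 5.845×10^5 km.
Transfer time t = π√(a_t³/μ) = π√((5.845×10^5)³ / 1.267×10^8) = 1.247×10^5 s.
Converting: 1.247×10^5 s ÷ 3600 s/hour = 34.6 hours.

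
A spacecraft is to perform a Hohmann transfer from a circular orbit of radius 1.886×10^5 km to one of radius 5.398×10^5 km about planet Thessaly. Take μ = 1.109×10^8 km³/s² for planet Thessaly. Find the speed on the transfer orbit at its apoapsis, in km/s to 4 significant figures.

v = 10.31 km/s

Transfer-ellipse semi-major axis a_t = (r₁ + r₂)/2 = (1.886×10^5 + 5.398×10^5)/2 = 3.642×10^5 km.
At apoapsis, r = 5.398×10^5 km.
From the vis-viva equation, v = √[μ(2/r − 1/a_t)] = 10.31 km/s.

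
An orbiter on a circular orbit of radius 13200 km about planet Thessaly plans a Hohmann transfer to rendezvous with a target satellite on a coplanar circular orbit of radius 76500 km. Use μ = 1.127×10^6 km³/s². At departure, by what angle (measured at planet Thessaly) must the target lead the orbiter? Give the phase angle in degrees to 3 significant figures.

φ = 99.2°

The Hohmann ellipse has a_t = (r₁ + r₂)/2 = 44850 km.
Transfer time t = π√(a_t³/μ) = 28110 s.
The target's mean motion on its circular orbit is ω₂ = √(μ/r₂³) = 5.017×10^-5 rad/s.
Angle swept by the target during transfer: ω₂·t = 1.4103 rad = 80.80°.
The orbiter traverses 180° on the transfer ellipse, so the target must lead by 180° − 80.80° = 99.2°.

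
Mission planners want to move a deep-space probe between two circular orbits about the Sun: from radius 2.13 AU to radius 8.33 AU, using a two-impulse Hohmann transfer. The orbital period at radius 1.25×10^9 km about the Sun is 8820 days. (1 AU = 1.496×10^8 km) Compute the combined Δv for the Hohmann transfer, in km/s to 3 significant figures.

Δv = 9.08 km/s

From Kepler's third law T² = 4π²r³/μ at r = 1.25×10^9 km, T = 8820 days = 8820 × 86400 s = 7.62048×10^8 s: μ = 4π²r³/T² = 1.32778×10^11 km³/s².
In km: r₁ = 2.13 × 1.496×10^8 = 3.18648×10^8 km; r₂ = 8.33 × 1.496×10^8 = 1.246168×10^9 km.
Transfer-ellipse semi-major axis a_t = (r₁ + r₂)/2 = (3.18648×10^8 + 1.246168×10^9)/2 = 7.82408×10^8 km.
At r₁ the circular-orbit speed is v₁ = √(μ/r₁) = 20.413 km/s.
On the transfer ellipse at r₁, vis-viva equation gives v_p = √[μ(2/r₁ − 1/a_t)] = 25.762 km/s.
First burn Δv₁ = |v_p − v₁| = 5.349 km/s.
At r₂, v₂ = √(μ/r₂) = 10.322 km/s.
Transfer-orbit speed at r₂: v_a = √[μ(2/r₂ − 1/a_t)] = 6.5874 km/s.
Second burn Δv₂ = |v₂ − v_a| = 3.735 km/s.
Δv = Δv₁ + Δv₂ = 5.349 + 3.735 = 9.084 km/s.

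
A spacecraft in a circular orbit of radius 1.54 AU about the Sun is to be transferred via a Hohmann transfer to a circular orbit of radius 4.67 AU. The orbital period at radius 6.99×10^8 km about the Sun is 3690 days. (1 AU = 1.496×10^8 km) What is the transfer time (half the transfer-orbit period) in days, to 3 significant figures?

t = 999 days

From Kepler's third law T² = 4π²r³/μ at r = 6.99×10^8 km, T = 3690 days = 3690 × 86400 s = 3.18816×10^8 s: μ = 4π²r³/T² = 1.32651×10^11 km³/s².
In km: r₁ = 1.54 × 1.496×10^8 = 2.30384×10^8 km; r₂ = 4.67 × 1.496×10^8 = 6.98632×10^8 km.
Transfer-ellipse semi-major axis a_t = (r₁ + r₂)/2 = (2.30384×10^8 + 6.98632×10^8)/2 = 4.64508×10^8 km.
Transfer time t = π√(a_t³/μ) = π√((4.64508×10^8)³ / 1.32651×10^11) = 8.635×10^7 s.
Converting: 8.635×10^7 s ÷ 86400 s/day = 999 days.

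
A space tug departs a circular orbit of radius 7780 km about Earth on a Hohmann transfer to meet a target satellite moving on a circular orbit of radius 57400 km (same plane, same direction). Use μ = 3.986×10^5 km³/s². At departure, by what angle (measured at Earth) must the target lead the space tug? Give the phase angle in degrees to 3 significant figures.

Semi-major axis of the transfer orbit: a_t = (7780 + 57400)/2 = 32590 km.
The half-period of the transfer ellipse is t = π√(a_t³/μ) = 29280 s.
Target angular speed ω₂ = √(μ/r₂³) = 4.591×10^-5 rad/s.
Angle swept by the target during transfer: ω₂·t = 1.344 rad = 77.01°.
The space tug traverses 180° on the transfer ellipse, so the target must lead by 180° − 77.01° = 103°.

φ = 103°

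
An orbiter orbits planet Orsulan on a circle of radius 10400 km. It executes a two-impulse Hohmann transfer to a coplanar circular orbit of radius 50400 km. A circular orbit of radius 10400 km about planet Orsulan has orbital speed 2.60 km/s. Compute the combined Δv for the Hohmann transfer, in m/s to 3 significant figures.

Δv = 1240 m/s

From the circular-orbit relation v² = μ/r at r = 10400 km: μ = v²r = (2.60)² × 10400 = 70304.0 km³/s².
Semi-major axis of the transfer orbit: a_t = (10400 + 50400)/2 = 30400 km.
At r₁ the circular-orbit speed is v₁ = √(μ/r₁) = 2.6000 km/s.
Transfer-orbit speed at r₁ (vis-viva equation): v_p = √[μ(2/r₁ − 1/a_t)] = 3.3477 km/s.
First burn Δv₁ = |v_p − v₁| = 0.7477 km/s.
Circular speed at r₂: v₂ = √(μ/r₂) = 1.1811 km/s.
Transfer-orbit speed at r₂: v_a = √[μ(2/r₂ − 1/a_t)] = 0.69080 km/s.
Second burn Δv₂ = |v₂ − v_a| = 0.4903 km/s.
Total Δv = Δv₁ + Δv₂ = 1.238 km/s.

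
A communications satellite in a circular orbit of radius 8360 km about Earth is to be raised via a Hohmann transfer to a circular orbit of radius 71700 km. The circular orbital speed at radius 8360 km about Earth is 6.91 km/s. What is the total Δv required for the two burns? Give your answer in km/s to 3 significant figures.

Δv = 3.62 km/s

From the circular-orbit relation v² = μ/r at r = 8360 km: μ = v²r = (6.91)² × 8360 = 3.99174×10^5 km³/s².
Transfer-ellipse semi-major axis a_t = (r₁ + r₂)/2 = (8360 + 71700)/2 = 40030 km.
Circular speed at r₁: v₁ = √(μ/r₁) = √(3.99174×10^5/8360) = 6.910 km/s.
Transfer-orbit speed at r₁ (v² = μ(2/r − 1/a)): v_p = √[μ(2/r₁ − 1/a_t)] = 9.248 km/s.
First burn Δv₁ = |v_p − v₁| = 2.338 km/s.
At r₂, v₂ = √(μ/r₂) = 2.3595 km/s.
Transfer-orbit speed at r₂: v_a = √[μ(2/r₂ − 1/a_t)] = 1.0783 km/s.
Second burn Δv₂ = |v₂ − v_a| = 1.281 km/s.
Δv = Δv₁ + Δv₂ = 2.338 + 1.281 = 3.619 km/s.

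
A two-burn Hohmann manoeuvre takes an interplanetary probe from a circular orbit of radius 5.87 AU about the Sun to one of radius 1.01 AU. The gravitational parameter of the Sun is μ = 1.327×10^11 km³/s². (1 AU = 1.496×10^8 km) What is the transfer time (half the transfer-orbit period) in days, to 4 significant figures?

In km: r₁ = 5.87 × 1.496×10^8 = 8.78152×10^8 km; r₂ = 1.01 × 1.496×10^8 = 1.51096×10^8 km.
Semi-major axis of the transfer orbit: a_t = (8.78152×10^8 + 1.51096×10^8)/2 = 5.14624×10^8 km.
By Kepler's third law the transfer-orbit period is T = 2π√(a_t³/μ), so t = T/2 = 1.0068×10^8 s.
Converting: 1.0068×10^8 s ÷ 86400 s/day = 1165 days.

t = 1165 days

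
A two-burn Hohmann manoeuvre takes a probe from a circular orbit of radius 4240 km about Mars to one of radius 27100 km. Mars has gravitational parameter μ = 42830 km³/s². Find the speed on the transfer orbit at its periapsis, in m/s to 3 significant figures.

The Hohmann ellipse has a_t = (r₁ + r₂)/2 = 15670 km.
At periapsis, r = 4240 km.
Applying v² = μ(2/r − 1/a_t): v = 4.180 km/s.

v = 4180 m/s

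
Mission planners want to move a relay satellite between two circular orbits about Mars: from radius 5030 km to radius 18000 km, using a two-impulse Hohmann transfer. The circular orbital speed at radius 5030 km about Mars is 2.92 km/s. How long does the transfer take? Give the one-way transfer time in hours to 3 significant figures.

From the circular-orbit relation v² = μ/r at r = 5030 km: μ = v²r = (2.92)² × 5030 = 42887.8 km³/s².
The Hohmann ellipse has a_t = (r₁ + r₂)/2 = 11515 km.
By Kepler's third law the transfer-orbit period is T = 2π√(a_t³/μ), so t = T/2 = 18740 s.
Converting: 18740 s ÷ 3600 s/hour = 5.21 hours.

t = 5.21 hours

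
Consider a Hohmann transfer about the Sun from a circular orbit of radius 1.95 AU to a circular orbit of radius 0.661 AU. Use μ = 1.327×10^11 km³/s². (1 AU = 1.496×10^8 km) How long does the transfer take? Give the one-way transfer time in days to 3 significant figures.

In km: r₁ = 1.95 × 1.496×10^8 = 2.9172×10^8 km; r₂ = 0.661 × 1.496×10^8 = 9.88856×10^7 km.
Semi-major axis of the transfer orbit: a_t = (2.9172×10^8 + 9.88856×10^7)/2 = 1.953028×10^8 km.
Transfer time t = π√(a_t³/μ) = π√((1.953028×10^8)³ / 1.327×10^11) = 2.354×10^7 s.
Converting: 2.354×10^7 s ÷ 86400 s/day = 272 days.

t = 272 days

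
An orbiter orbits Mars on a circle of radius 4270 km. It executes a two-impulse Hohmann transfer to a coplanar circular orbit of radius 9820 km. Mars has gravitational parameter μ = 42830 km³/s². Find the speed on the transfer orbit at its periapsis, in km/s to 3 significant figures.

v = 3.74 km/s

The Hohmann ellipse has a_t = (r₁ + r₂)/2 = 7045 km.
The periapsis of the transfer ellipse is at r = 4270 km.
From the vis-viva equation, v = √[μ(2/r − 1/a_t)] = 3.739 km/s.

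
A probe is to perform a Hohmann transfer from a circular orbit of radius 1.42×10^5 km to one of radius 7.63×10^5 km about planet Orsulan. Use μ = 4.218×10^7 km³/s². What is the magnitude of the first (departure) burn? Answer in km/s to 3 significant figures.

The Hohmann ellipse has a_t = (r₁ + r₂)/2 = 4.525×10^5 km.
On the circular orbit at r = 1.420×10^5 km, v_c = √(μ/r) = 17.235 km/s.
Transfer-orbit speed at the same r (vis-viva, a = a_t): v_t = √[μ(2/r − 1/a_t)] = 22.380 km/s.
Δv₁ = |v_t − v_c| = |22.380 − 17.235| = 5.145 km/s.

Δv₁ = 5.15 km/s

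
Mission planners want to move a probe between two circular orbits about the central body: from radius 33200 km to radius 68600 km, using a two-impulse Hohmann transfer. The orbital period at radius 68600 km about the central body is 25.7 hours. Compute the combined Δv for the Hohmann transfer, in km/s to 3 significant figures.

Δv = 1.97 km/s

From Kepler's third law T² = 4π²r³/μ at r = 68600 km, T = 25.7 hours = 25.7 × 3600 s = 92520 s: μ = 4π²r³/T² = 1.48888×10^6 km³/s².
The Hohmann ellipse has a_t = (r₁ + r₂)/2 = 50900 km.
Circular speed at r₁: v₁ = √(μ/r₁) = √(1.48888×10^6/33200) = 6.6967 km/s.
On the transfer ellipse at r₁, vis-viva gives v_p = √[μ(2/r₁ − 1/a_t)] = 7.7744 km/s.
First burn Δv₁ = |v_p − v₁| = 1.078 km/s.
Circular speed at r₂: v₂ = √(μ/r₂) = 4.6587 km/s.
Transfer-orbit speed at r₂: v_a = √[μ(2/r₂ − 1/a_t)] = 3.7625 km/s.
Second burn Δv₂ = |v₂ − v_a| = 0.8962 km/s.
Total Δv = Δv₁ + Δv₂ = 1.974 km/s.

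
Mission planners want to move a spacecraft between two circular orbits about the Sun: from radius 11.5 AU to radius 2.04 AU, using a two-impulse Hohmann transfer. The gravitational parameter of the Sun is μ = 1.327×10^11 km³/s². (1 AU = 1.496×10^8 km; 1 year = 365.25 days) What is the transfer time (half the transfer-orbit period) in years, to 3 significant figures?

t = 8.81 years

In km: r₁ = 11.5 × 1.496×10^8 = 1.7204×10^9 km; r₂ = 2.04 × 1.496×10^8 = 3.05184×10^8 km.
Semi-major axis of the transfer orbit: a_t = (1.7204×10^9 + 3.05184×10^8)/2 = 1.012792×10^9 km.
Transfer time t = π√(a_t³/μ) = π√((1.012792×10^9)³ / 1.327×10^11) = 2.780×10^8 s.
Converting: 2.780×10^8 s ÷ 3.15576×10^7 s/year (365.25 × 86400) = 8.81 years.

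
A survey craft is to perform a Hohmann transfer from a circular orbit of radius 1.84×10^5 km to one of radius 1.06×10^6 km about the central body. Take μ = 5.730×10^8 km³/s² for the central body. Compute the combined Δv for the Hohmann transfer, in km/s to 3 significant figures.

The Hohmann ellipse has a_t = (r₁ + r₂)/2 = 6.220×10^5 km.
Circular speed at r₁: v₁ = √(μ/r₁) = √(5.730×10^8/1.840×10^5) = 55.80 km/s.
On the transfer ellipse at r₁, vis-viva gives v_p = √[μ(2/r₁ − 1/a_t)] = 72.85 km/s.
First burn Δv₁ = |v_p − v₁| = 17.05 km/s.
Circular speed at r₂: v₂ = √(μ/r₂) = 23.25 km/s.
Transfer-orbit speed at r₂: v_a = √[μ(2/r₂ − 1/a_t)] = 12.65 km/s.
Second burn Δv₂ = |v₂ − v_a| = 10.60 km/s.
Δv = Δv₁ + Δv₂ = 17.05 + 10.60 = 27.65 km/s.

Δv = 27.6 km/s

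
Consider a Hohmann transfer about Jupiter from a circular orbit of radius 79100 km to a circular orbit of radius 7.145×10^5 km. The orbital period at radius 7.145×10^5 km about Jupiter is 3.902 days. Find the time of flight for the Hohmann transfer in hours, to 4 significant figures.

From Kepler's third law T² = 4π²r³/μ at r = 7.145×10^5 km, T = 3.902 days = 3.902 × 86400 s = 3.371328×10^5 s: μ = 4π²r³/T² = 1.26696×10^8 km³/s².
Semi-major axis of the transfer orbit: a_t = (79100 + 7.145×10^5)/2 = 3.968×10^5 km.
By Kepler's third law the transfer-orbit period is T = 2π√(a_t³/μ), so t = T/2 = 69760 s.
Converting: 69760 s ÷ 3600 s/hour = 19.38 hours.

t = 19.38 hours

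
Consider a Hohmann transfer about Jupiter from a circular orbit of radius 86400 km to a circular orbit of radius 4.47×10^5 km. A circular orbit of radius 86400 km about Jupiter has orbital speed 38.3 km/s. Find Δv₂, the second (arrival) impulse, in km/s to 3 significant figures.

From the circular-orbit relation v² = μ/r at r = 86400 km: μ = v²r = (38.3)² × 86400 = 1.26739×10^8 km³/s².
Transfer-ellipse semi-major axis a_t = (r₁ + r₂)/2 = (86400 + 4.470×10^5)/2 = 2.667×10^5 km.
On the circular orbit at r = 4.470×10^5 km, v_c = √(μ/r) = 16.838 km/s.
Transfer-orbit speed at the same r (vis-viva, a = a_t): v_t = √[μ(2/r − 1/a_t)] = 9.5840 km/s.
Δv₂ = |v_t − v_c| = |9.5840 − 16.838| = 7.254 km/s.

Δv₂ = 7.25 km/s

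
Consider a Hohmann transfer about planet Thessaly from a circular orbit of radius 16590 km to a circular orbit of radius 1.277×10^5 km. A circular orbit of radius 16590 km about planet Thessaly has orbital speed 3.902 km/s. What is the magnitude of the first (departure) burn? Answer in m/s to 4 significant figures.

Δv₁ = 1289 m/s

From the circular-orbit relation v² = μ/r at r = 16590 km: μ = v²r = (3.902)² × 16590 = 2.52593×10^5 km³/s².
Semi-major axis of the transfer orbit: a_t = (16590 + 1.277×10^5)/2 = 72145 km.
Circular speed at r = 16590 km: v_c = √(μ/r) = 3.902 km/s.
Vis-viva on the transfer ellipse at r = 16590 km gives v_t = √[μ(2/r − 1/a_t)] = 5.191 km/s.
Δv₁ = |v_t − v_c| = |5.191 − 3.902| = 1.289 km/s.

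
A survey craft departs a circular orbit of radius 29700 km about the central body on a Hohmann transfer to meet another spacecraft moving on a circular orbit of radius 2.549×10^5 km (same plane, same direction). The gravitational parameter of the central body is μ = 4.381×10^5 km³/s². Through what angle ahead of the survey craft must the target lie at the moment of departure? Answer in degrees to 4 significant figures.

Semi-major axis of the transfer orbit: a_t = (29700 + 2.549×10^5)/2 = 1.423×10^5 km.
Transfer time t = π√(a_t³/μ) = 2.548×10^5 s.
Target angular speed ω₂ = √(μ/r₂³) = 5.143×10^-6 rad/s.
Angle swept by the target during transfer: ω₂·t = 1.3104 rad = 75.08°.
Arrival is 180° from departure on the ellipse, so φ = 180° − 75.08° = 104.9°.

φ = 104.9°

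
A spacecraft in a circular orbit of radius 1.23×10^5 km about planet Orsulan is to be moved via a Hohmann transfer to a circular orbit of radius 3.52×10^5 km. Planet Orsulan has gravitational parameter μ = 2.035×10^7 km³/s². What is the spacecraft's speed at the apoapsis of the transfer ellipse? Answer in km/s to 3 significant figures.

Semi-major axis of the transfer orbit: a_t = (1.230×10^5 + 3.520×10^5)/2 = 2.375×10^5 km.
At apoapsis, r = 3.520×10^5 km.
Applying v² = μ(2/r − 1/a_t): v = 5.472 km/s.

v = 5.47 km/s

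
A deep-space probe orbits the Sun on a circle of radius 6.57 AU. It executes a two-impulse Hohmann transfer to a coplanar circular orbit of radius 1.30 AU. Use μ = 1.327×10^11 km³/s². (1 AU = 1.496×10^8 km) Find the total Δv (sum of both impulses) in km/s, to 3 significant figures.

Δv = 12.6 km/s

In km: r₁ = 6.57 × 1.496×10^8 = 9.82872×10^8 km; r₂ = 1.30 × 1.496×10^8 = 1.9448×10^8 km.
Transfer-ellipse semi-major axis a_t = (r₁ + r₂)/2 = (9.82872×10^8 + 1.9448×10^8)/2 = 5.88676×10^8 km.
At r₁ the circular-orbit speed is v₁ = √(μ/r₁) = 11.62 km/s.
Transfer-orbit speed at r₁ (vis-viva equation): v_a = √[μ(2/r₁ − 1/a_t)] = 6.679 km/s.
First burn Δv₁ = |v_a − v₁| = 4.941 km/s.
At r₂, v₂ = √(μ/r₂) = 26.1215 km/s.
Transfer-orbit speed at r₂: v_p = √[μ(2/r₂ − 1/a_t)] = 33.7527 km/s.
Second burn Δv₂ = |v₂ − v_p| = 7.631 km/s.
Δv = Δv₁ + Δv₂ = 4.941 + 7.631 = 12.57 km/s.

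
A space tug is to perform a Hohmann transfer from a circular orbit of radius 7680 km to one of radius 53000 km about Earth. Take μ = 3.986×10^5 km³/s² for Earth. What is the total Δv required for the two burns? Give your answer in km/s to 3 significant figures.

Transfer-ellipse semi-major axis a_t = (r₁ + r₂)/2 = (7680 + 53000)/2 = 30340 km.
At r₁ the circular-orbit speed is v₁ = √(μ/r₁) = 7.20424 km/s.
Transfer-orbit speed at r₁ (vis-viva): v_p = √[μ(2/r₁ − 1/a_t)] = 9.52178 km/s.
First burn Δv₁ = |v_p − v₁| = 2.3175 km/s.
Circular speed at r₂: v₂ = √(μ/r₂) = 2.7424 km/s.
Transfer-orbit speed at r₂: v_a = √[μ(2/r₂ − 1/a_t)] = 1.3798 km/s.
Second burn Δv₂ = |v₂ − v_a| = 1.3626 km/s.
Δv = Δv₁ + Δv₂ = 2.3175 + 1.3626 = 3.680 km/s.

Δv = 3.68 km/s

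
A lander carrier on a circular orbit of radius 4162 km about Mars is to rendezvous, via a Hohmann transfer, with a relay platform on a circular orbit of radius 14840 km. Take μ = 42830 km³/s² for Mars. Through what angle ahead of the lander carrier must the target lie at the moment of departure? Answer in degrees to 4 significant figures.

φ = 87.79°

Transfer-ellipse semi-major axis a_t = (r₁ + r₂)/2 = (4162 + 14840)/2 = 9501 km.
Transfer time t = π√(a_t³/μ) = 14058 s.
Target angular speed ω₂ = √(μ/r₂³) = 1.1448×10^-4 rad/s.
Angle swept by the target during transfer: ω₂·t = 1.6094 rad = 92.21°.
Arrival is 180° from departure on the ellipse, so φ = 180° − 92.21° = 87.79°.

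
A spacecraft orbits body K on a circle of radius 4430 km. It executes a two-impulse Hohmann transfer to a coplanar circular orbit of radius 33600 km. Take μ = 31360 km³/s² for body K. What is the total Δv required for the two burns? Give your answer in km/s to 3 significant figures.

Transfer-ellipse semi-major axis a_t = (r₁ + r₂)/2 = (4430 + 33600)/2 = 19015 km.
Circular speed at r₁: v₁ = √(μ/r₁) = √(31360/4430) = 2.66064 km/s.
Transfer-orbit speed at r₁ (vis-viva): v_p = √[μ(2/r₁ − 1/a_t)] = 3.53678 km/s.
First burn Δv₁ = |v_p − v₁| = 0.8761 km/s.
At r₂, v₂ = √(μ/r₂) = 0.9661 km/s.
Transfer-orbit speed at r₂: v_a = √[μ(2/r₂ − 1/a_t)] = 0.4663 km/s.
Second burn Δv₂ = |v₂ − v_a| = 0.4998 km/s.
Δv = Δv₁ + Δv₂ = 0.8761 + 0.4998 = 1.376 km/s.

Δv = 1.38 km/s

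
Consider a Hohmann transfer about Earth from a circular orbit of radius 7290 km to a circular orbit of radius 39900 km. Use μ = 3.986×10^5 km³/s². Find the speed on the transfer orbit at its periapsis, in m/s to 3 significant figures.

Transfer-ellipse semi-major axis a_t = (r₁ + r₂)/2 = (7290 + 39900)/2 = 23595 km.
At periapsis, r = 7290 km.
From the vis-viva equation, v = √[μ(2/r − 1/a_t)] = 9.616 km/s.

v = 9620 m/s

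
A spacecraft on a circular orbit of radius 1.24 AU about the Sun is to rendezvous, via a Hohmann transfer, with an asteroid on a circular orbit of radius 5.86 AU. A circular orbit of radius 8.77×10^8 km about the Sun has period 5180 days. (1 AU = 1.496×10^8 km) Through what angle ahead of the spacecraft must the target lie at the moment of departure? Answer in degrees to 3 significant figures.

φ = 95.1°

From Kepler's third law T² = 4π²r³/μ at r = 8.77×10^8 km, T = 5180 days = 5180 × 86400 s = 4.47552×10^8 s: μ = 4π²r³/T² = 1.32945×10^11 km³/s².
In km: r₁ = 1.24 × 1.496×10^8 = 1.85504×10^8 km; r₂ = 5.86 × 1.496×10^8 = 8.76656×10^8 km.
Semi-major axis of the transfer orbit: a_t = (1.85504×10^8 + 8.76656×10^8)/2 = 5.3108×10^8 km.
The half-period of the transfer ellipse is t = π√(a_t³/μ) = 1.0545×10^8 s.
Target angular speed ω₂ = √(μ/r₂³) = 1.4047×10^-8 rad/s.
Angle swept by the target during transfer: ω₂·t = 1.4813 rad = 84.87°.
Arrival is 180° from departure on the ellipse, so φ = 180° − 84.87° = 95.1°.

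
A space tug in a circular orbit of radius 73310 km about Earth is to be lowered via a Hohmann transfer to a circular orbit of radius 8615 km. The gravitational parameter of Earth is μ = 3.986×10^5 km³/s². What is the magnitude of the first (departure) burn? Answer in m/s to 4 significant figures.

Transfer-ellipse semi-major axis a_t = (r₁ + r₂)/2 = (73310 + 8615)/2 = 40962.5 km.
On the circular orbit at r = 73310 km, v_c = √(μ/r) = 2.3318 km/s.
Transfer-orbit speed at the same r (vis-viva, a = a_t): v_t = √[μ(2/r − 1/a_t)] = 1.0694 km/s.
Δv₁ = |v_t − v_c| = |1.0694 − 2.3318| = 1.262 km/s.

Δv₁ = 1262 m/s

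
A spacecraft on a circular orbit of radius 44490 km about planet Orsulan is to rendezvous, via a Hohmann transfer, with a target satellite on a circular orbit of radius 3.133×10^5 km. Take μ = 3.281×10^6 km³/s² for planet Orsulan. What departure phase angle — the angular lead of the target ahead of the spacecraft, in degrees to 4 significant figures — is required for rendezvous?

The Hohmann ellipse has a_t = (r₁ + r₂)/2 = 1.78895×10^5 km.
Transfer time t = π√(a_t³/μ) = 1.31233×10^5 s.
The target's mean motion on its circular orbit is ω₂ = √(μ/r₂³) = 1.03291×10^-5 rad/s.
Angle swept by the target during transfer: ω₂·t = 1.35552 rad = 77.67°.
Arrival is 180° from departure on the ellipse, so φ = 180° − 77.67° = 102.3°.

φ = 102.3°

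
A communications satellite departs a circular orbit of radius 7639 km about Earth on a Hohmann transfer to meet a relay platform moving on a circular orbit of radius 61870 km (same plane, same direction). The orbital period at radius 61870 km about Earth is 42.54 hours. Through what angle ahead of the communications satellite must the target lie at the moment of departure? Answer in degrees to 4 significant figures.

φ = 104.2°

From Kepler's third law T² = 4π²r³/μ at r = 61870 km, T = 42.54 hours = 42.54 × 3600 s = 1.53144×10^5 s: μ = 4π²r³/T² = 3.98658×10^5 km³/s².
Semi-major axis of the transfer orbit: a_t = (7639 + 61870)/2 = 34754.5 km.
The half-period of the transfer ellipse is t = π√(a_t³/μ) = 32237.87 s.
Target angular speed ω₂ = √(μ/r₂³) = 4.102796×10^-5 rad/s.
Angle swept by the target during transfer: ω₂·t = 1.32265 rad = 75.78°.
Arrival is 180° from departure on the ellipse, so φ = 180° − 75.78° = 104.2°.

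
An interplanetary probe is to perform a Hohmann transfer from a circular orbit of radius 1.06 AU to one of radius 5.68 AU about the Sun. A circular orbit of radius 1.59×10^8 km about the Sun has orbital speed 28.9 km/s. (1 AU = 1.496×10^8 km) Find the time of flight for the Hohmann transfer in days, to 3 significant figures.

t = 1130 days

From the circular-orbit relation v² = μ/r at r = 1.59×10^8 km: μ = v²r = (28.9)² × 1.59×10^8 = 1.32798×10^11 km³/s².
In km: r₁ = 1.06 × 1.496×10^8 = 1.58576×10^8 km; r₂ = 5.68 × 1.496×10^8 = 8.49728×10^8 km.
The Hohmann ellipse has a_t = (r₁ + r₂)/2 = 5.04152×10^8 km.
Half the transfer-orbit period gives t = π√(a_t³/μ) = 9.759×10^7 s.
Converting: 9.759×10^7 s ÷ 86400 s/day = 1130 days.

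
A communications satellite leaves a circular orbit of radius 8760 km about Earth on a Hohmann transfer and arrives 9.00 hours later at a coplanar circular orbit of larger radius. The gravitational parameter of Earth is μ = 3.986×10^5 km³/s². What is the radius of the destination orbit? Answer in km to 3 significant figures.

r₂ = 61000 km

Transfer time t = 9.00 hours = 32400 s, and t = π√(a_t³/μ).
So a_t = (μ t²/π²)^(1/3) = (3.986×10^5 × (32400)² / π²)^(1/3) = 34869 km.
Since a_t = (r₁ + r₂)/2, r₂ = 2a_t − r₁ = 2×34869 − 8760 = 60978 km.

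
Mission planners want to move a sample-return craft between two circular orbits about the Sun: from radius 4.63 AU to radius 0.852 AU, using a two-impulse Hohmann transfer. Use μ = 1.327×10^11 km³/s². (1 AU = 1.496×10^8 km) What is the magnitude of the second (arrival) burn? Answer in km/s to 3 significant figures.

Δv₂ = 9.67 km/s

In km: r₁ = 4.63 × 1.496×10^8 = 6.92648×10^8 km; r₂ = 0.852 × 1.496×10^8 = 1.274592×10^8 km.
The Hohmann ellipse has a_t = (r₁ + r₂)/2 = 4.100536×10^8 km.
On the circular orbit at r = 1.274592×10^8 km, v_c = √(μ/r) = 32.27 km/s.
Transfer-orbit speed at the same r (vis-viva, a = a_t): v_t = √[μ(2/r − 1/a_t)] = 41.94 km/s.
Δv₂ = |v_t − v_c| = |41.94 − 32.27| = 9.670 km/s.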